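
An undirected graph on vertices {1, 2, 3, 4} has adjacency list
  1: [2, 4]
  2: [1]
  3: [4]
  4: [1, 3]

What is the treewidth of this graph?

1

A width-1 tree decomposition is:
Bags: B1 = {3, 4}  B2 = {1, 4}  B3 = {1, 2}
Tree: B1–B2, B2–B3
Each bag holds 2 vertices, so the decomposition has width 1, which upper-bounds the treewidth. Any graph with an edge has treewidth ≥ 1, and G has the edge 4–3. Hence tw(G) = 1 exactly.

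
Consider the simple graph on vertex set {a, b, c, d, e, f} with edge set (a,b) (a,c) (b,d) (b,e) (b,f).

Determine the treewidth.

A width-1 tree decomposition is:
Bags: B1 = {b, f}  B2 = {a, b}  B3 = {b, e}  B4 = {a, c}  B5 = {b, d}
Tree: B1–B2, B2–B3, B2–B4, B2–B5
Every bag has size at most 2, so the width is 2 − 1 = 1 and tw(G) ≤ 1. Any graph with an edge has treewidth ≥ 1, and G has the edge f–b. The upper and lower bounds meet at 1, so that is the treewidth.

1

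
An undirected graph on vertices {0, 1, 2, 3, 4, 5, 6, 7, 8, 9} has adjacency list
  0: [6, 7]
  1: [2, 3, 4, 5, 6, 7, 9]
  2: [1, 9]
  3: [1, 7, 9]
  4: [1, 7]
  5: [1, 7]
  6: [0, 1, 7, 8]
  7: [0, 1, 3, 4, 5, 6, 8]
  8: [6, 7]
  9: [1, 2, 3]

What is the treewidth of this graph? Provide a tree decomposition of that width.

Each bag holds 3 vertices, so the decomposition has width 2, which upper-bounds the treewidth. Conversely, {0, 6, 7} is a clique of size 3, and the vertices of any clique must share a bag in every tree decomposition; so some bag has ≥ 3 vertices and tw(G) ≥ 2. Combining the bounds, tw(G) = 2.

Treewidth 2.
One optimal decomposition is:
Bags: B1 = {1, 6, 7}  B2 = {1, 4, 7}  B3 = {1, 3, 7}  B4 = {1, 3, 9}  B5 = {1, 5, 7}  B6 = {0, 6, 7}  B7 = {6, 7, 8}  B8 = {1, 2, 9}
Tree: B1–B2, B1–B3, B3–B4, B3–B5, B1–B6, B6–B7, B4–B8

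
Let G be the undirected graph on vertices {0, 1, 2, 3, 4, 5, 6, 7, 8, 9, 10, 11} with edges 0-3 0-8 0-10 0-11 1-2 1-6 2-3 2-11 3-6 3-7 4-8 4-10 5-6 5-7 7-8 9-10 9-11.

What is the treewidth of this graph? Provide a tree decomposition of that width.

Treewidth 3.
Bags: B1 = {1, 5, 6, 7}  B2 = {1, 3, 6, 7}  B3 = {1, 2, 3, 7}  B4 = {2, 3, 7, 8}  B5 = {0, 2, 3, 8}  B6 = {0, 2, 8, 11}  B7 = {0, 4, 8, 11}  B8 = {0, 4, 10, 11}  B9 = {4, 9, 10, 11}
Tree: B1–B2, B2–B3, B3–B4, B4–B5, B5–B6, B6–B7, B7–B8, B8–B9

Each bag holds 4 vertices, so the decomposition has width 3, which upper-bounds the treewidth. For the lower bound: the 4 vertex sets {1,5,6}, {7}, {3}, {0,2,8,11} are disjoint, each induces a connected subgraph, and every pair is joined by at least one edge of G. Contracting each set to a single vertex therefore yields K_{4} as a minor, and since treewidth is minor-monotone, tw(G) ≥ tw(K_{4}) = 3. Therefore the treewidth is 3.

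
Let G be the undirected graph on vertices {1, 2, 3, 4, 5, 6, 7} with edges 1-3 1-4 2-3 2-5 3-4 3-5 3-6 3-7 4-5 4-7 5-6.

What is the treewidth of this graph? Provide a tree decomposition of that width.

Every bag has size at most 3, so the width is 3 − 1 = 2 and tw(G) ≤ 2. For the lower bound, the 3 vertices {2, 3, 5} are pairwise adjacent, and any tree decomposition puts a clique entirely inside one bag — forcing width ≥ 2. Combining the bounds, tw(G) = 2.

Treewidth 2.
One such decomposition:
Bags: B1 = {2, 3, 5}  B2 = {3, 5, 6}  B3 = {3, 4, 5}  B4 = {1, 3, 4}  B5 = {3, 4, 7}
Tree: B1–B2, B2–B3, B3–B4, B3–B5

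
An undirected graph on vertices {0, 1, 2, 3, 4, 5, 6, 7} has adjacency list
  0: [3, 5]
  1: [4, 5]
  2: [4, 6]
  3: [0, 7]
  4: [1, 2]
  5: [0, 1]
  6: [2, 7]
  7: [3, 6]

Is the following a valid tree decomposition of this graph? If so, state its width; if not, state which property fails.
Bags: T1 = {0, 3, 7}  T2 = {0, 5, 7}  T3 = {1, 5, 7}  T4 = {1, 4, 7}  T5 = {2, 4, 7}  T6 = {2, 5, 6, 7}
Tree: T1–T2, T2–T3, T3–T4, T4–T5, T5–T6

No — bags containing vertex 5 are not connected in the tree.

A tree decomposition must satisfy three properties: every vertex lies in some bag; for every edge, both endpoints lie together in some bag; and for every vertex, the bags containing it form a connected subtree. Here bags containing vertex 5 are not connected in the tree, so the decomposition is invalid.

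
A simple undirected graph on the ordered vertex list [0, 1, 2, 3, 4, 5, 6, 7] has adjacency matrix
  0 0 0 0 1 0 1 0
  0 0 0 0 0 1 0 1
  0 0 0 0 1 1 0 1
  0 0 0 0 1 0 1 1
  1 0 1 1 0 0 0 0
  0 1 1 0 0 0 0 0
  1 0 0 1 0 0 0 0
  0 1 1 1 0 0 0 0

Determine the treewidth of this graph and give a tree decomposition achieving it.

Treewidth 2.
One such decomposition:
Bags: B1 = {0, 4, 6}  B2 = {3, 4, 6}  B3 = {2, 3, 4}  B4 = {2, 3, 7}  B5 = {2, 5, 7}  B6 = {1, 5, 7}
Tree: B1–B2, B2–B3, B3–B4, B4–B5, B5–B6

The largest bag has 3 vertices, giving width 2; this decomposition certifies tw(G) ≤ 2. The edges 0–6–3–4–0 form a cycle, so G is not a tree and its treewidth is at least 2. Hence tw(G) = 2 exactly.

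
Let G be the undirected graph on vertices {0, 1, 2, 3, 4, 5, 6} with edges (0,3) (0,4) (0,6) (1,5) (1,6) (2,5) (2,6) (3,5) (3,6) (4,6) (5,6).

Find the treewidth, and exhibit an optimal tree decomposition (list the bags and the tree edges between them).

Treewidth 2.
One optimal decomposition is:
Bags: B1 = {1, 5, 6}  B2 = {3, 5, 6}  B3 = {0, 3, 6}  B4 = {2, 5, 6}  B5 = {0, 4, 6}
Tree: B1–B2, B2–B3, B2–B4, B3–B5

Each bag holds 3 vertices, so the decomposition has width 2, which upper-bounds the treewidth. Conversely, {0, 3, 6} is a clique of size 3, and the vertices of any clique must share a bag in every tree decomposition; so some bag has ≥ 3 vertices and tw(G) ≥ 2. Combining the bounds, tw(G) = 2.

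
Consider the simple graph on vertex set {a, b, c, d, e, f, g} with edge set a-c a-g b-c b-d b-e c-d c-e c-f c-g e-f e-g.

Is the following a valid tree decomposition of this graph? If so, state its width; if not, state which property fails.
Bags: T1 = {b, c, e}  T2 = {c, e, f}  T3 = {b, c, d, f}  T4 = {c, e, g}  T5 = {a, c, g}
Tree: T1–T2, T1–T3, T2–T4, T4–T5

No — bags containing vertex f are not connected in the tree.

A tree decomposition must satisfy three properties: every vertex lies in some bag; for every edge, both endpoints lie together in some bag; and for every vertex, the bags containing it form a connected subtree. Here bags containing vertex f are not connected in the tree, so the decomposition is invalid.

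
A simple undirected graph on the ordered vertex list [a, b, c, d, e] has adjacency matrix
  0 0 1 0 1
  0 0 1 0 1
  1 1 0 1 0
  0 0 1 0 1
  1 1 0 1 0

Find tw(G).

A width-2 tree decomposition is:
Bags: B1 = {b, c, e}  B2 = {a, c, e}  B3 = {c, d, e}
Tree: B1–B2, B2–B3
Each bag holds 3 vertices, so the decomposition has width 2, which upper-bounds the treewidth. The edges e–b–c–a–e form a cycle, so G is not a tree and its treewidth is at least 2. Combining the bounds, tw(G) = 2.

2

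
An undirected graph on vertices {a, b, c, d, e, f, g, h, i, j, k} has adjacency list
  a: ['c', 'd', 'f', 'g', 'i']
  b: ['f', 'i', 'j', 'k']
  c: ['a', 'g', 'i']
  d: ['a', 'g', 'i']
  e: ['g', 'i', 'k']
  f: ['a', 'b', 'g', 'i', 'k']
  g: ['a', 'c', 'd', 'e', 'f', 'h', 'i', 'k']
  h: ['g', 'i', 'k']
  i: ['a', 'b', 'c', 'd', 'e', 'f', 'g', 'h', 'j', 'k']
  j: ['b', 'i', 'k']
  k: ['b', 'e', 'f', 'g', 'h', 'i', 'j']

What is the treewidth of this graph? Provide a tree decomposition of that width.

Treewidth 3.
Bags: B1 = {f, g, i, k}  B2 = {b, f, i, k}  B3 = {a, f, g, i}  B4 = {a, c, g, i}  B5 = {e, g, i, k}  B6 = {g, h, i, k}  B7 = {b, i, j, k}  B8 = {a, d, g, i}
Tree: B1–B2, B1–B3, B3–B4, B1–B5, B1–B6, B2–B7, B4–B8

The largest bag has 4 vertices, giving width 3; this decomposition certifies tw(G) ≤ 3. For the lower bound, the 4 vertices {a, d, g, i} are pairwise adjacent, and any tree decomposition puts a clique entirely inside one bag — forcing width ≥ 3. Therefore the treewidth is 3.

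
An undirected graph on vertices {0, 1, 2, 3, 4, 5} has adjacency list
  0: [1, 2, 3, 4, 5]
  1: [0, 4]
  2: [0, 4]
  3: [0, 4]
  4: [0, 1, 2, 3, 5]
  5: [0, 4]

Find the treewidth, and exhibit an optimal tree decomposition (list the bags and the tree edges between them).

Treewidth 2.
One optimal decomposition is:
Bags: B1 = {0, 2, 4}  B2 = {0, 3, 4}  B3 = {0, 4, 5}  B4 = {0, 1, 4}
Tree: B1–B2, B1–B3, B3–B4

The largest bag has 3 vertices, giving width 2; this decomposition certifies tw(G) ≤ 2. For the lower bound, the 3 vertices {0, 1, 4} are pairwise adjacent, and any tree decomposition puts a clique entirely inside one bag — forcing width ≥ 2. Therefore the treewidth is 2.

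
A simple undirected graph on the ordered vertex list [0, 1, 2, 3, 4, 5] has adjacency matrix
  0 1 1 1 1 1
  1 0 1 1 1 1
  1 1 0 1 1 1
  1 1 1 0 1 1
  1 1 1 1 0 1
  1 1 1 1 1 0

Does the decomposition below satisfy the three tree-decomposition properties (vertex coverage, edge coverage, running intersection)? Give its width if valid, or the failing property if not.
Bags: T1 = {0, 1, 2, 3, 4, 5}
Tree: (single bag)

Vertex coverage: the bags together contain {0, 1, 2, 3, 4, 5}, the full vertex set. Edge coverage: each edge of G has both endpoints in at least one bag. Running intersection: for every vertex, the bags containing it form a connected subtree. All three properties hold, so this is a valid tree decomposition of width max|bag| − 1 = 5, and hence tw(G) ≤ 5.

Yes; width 5.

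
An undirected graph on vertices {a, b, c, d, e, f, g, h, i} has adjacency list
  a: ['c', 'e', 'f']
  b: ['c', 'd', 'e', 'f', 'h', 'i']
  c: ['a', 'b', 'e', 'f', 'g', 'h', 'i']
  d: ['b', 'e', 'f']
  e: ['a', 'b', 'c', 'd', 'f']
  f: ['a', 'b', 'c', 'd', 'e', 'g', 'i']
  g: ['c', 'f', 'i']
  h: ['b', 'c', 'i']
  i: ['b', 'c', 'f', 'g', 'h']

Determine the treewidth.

A width-3 tree decomposition is:
Bags: B1 = {b, c, h, i}  B2 = {b, c, f, i}  B3 = {b, c, e, f}  B4 = {b, d, e, f}  B5 = {a, c, e, f}  B6 = {c, f, g, i}
Tree: B1–B2, B2–B3, B3–B4, B3–B5, B2–B6
Each bag holds 4 vertices, so the decomposition has width 3, which upper-bounds the treewidth. Conversely, {b, c, h, i} is a clique of size 4, and the vertices of any clique must share a bag in every tree decomposition; so some bag has ≥ 4 vertices and tw(G) ≥ 3. The upper and lower bounds meet at 3, so that is the treewidth.

3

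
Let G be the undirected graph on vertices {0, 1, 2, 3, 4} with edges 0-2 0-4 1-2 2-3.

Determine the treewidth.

1

A width-1 tree decomposition is:
Bags: B1 = {1, 2}  B2 = {0, 2}  B3 = {0, 4}  B4 = {2, 3}
Tree: B1–B2, B2–B3, B2–B4
Each bag holds 2 vertices, so the decomposition has width 1, which upper-bounds the treewidth. G has an edge, so its treewidth is at least 1. Combining the bounds, tw(G) = 1.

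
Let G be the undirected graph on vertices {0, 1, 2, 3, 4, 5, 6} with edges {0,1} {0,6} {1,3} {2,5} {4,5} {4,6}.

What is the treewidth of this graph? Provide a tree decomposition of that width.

Treewidth 1.
One such decomposition:
Bags: B1 = {2, 5}  B2 = {4, 5}  B3 = {4, 6}  B4 = {0, 6}  B5 = {0, 1}  B6 = {1, 3}
Tree: B1–B2, B2–B3, B3–B4, B4–B5, B5–B6

The largest bag has 2 vertices, giving width 1; this decomposition certifies tw(G) ≤ 1. G has an edge, so its treewidth is at least 1. The upper and lower bounds meet at 1, so that is the treewidth.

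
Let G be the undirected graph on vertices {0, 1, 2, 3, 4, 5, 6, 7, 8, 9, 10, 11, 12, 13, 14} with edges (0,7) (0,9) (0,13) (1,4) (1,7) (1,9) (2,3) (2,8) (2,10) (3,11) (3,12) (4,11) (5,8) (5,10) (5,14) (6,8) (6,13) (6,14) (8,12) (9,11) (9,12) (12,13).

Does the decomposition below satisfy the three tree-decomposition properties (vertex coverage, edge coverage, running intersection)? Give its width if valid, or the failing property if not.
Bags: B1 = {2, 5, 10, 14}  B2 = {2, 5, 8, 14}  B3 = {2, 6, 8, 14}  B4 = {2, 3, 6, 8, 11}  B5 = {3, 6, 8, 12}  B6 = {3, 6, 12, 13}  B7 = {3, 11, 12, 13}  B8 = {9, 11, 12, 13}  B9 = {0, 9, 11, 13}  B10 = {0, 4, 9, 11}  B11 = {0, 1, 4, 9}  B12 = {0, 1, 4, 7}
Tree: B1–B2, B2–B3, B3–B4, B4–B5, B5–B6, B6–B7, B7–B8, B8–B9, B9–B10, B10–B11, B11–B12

No — bags containing vertex 11 are not connected in the tree.

A tree decomposition must satisfy three properties: every vertex lies in some bag; for every edge, both endpoints lie together in some bag; and for every vertex, the bags containing it form a connected subtree. Here bags containing vertex 11 are not connected in the tree, so the decomposition is invalid.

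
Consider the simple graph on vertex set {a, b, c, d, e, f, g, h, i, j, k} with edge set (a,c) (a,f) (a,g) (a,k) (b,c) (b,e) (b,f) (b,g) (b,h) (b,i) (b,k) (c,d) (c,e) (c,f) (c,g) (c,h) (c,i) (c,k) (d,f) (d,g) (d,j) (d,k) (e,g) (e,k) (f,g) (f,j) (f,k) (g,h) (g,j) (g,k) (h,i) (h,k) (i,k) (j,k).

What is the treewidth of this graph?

4

A width-4 tree decomposition is:
Bags: B1 = {b, c, g, h, k}  B2 = {b, c, f, g, k}  B3 = {b, c, e, g, k}  B4 = {c, d, f, g, k}  B5 = {b, c, h, i, k}  B6 = {d, f, g, j, k}  B7 = {a, c, f, g, k}
Tree: B1–B2, B2–B3, B2–B4, B1–B5, B4–B6, B4–B7
Every bag has size at most 5, so the width is 5 − 1 = 4 and tw(G) ≤ 4. On the other hand G contains the 5-clique {d, f, g, j, k}. A clique must lie in a single bag of any decomposition, so no decomposition can have width below 4. Hence tw(G) = 4 exactly.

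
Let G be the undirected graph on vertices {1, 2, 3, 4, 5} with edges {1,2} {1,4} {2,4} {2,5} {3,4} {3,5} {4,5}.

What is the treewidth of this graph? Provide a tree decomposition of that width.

Treewidth 2.
Bags: B1 = {2, 4, 5}  B2 = {1, 2, 4}  B3 = {3, 4, 5}
Tree: B1–B2, B1–B3

Every bag has size at most 3, so the width is 3 − 1 = 2 and tw(G) ≤ 2. For the lower bound, the 3 vertices {1, 2, 4} are pairwise adjacent, and any tree decomposition puts a clique entirely inside one bag — forcing width ≥ 2. Therefore the treewidth is 2.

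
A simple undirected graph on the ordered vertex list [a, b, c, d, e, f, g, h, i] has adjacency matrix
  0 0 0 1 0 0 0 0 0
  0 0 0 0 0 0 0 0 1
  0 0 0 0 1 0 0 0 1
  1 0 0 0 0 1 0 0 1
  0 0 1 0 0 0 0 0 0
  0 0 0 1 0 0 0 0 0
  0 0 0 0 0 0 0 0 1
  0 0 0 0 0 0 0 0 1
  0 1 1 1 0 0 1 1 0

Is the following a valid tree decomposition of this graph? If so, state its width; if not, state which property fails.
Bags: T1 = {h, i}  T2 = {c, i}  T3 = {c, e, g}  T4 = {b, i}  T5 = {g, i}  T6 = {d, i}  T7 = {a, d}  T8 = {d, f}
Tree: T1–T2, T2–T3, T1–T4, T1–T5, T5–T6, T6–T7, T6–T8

No — bags containing vertex g are not connected in the tree.

A tree decomposition must satisfy three properties: every vertex lies in some bag; for every edge, both endpoints lie together in some bag; and for every vertex, the bags containing it form a connected subtree. Here bags containing vertex g are not connected in the tree, so the decomposition is invalid.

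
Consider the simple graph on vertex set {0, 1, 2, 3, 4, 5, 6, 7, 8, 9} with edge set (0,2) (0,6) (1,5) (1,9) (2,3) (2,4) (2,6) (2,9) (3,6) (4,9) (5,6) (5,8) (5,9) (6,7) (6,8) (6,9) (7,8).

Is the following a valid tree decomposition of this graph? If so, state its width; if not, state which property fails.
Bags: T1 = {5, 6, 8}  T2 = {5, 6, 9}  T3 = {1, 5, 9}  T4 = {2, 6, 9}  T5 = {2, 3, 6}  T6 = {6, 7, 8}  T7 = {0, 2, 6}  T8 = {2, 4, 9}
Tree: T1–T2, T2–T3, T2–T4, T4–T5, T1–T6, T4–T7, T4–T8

Yes; width 2.

Vertex coverage: the bags together contain {0, 1, 2, 3, 4, 5, 6, 7, 8, 9}, the full vertex set. Edge coverage: each edge of G has both endpoints in at least one bag. Running intersection: for every vertex, the bags containing it form a connected subtree. All three properties hold, so this is a valid tree decomposition of width max|bag| − 1 = 2, and hence tw(G) ≤ 2.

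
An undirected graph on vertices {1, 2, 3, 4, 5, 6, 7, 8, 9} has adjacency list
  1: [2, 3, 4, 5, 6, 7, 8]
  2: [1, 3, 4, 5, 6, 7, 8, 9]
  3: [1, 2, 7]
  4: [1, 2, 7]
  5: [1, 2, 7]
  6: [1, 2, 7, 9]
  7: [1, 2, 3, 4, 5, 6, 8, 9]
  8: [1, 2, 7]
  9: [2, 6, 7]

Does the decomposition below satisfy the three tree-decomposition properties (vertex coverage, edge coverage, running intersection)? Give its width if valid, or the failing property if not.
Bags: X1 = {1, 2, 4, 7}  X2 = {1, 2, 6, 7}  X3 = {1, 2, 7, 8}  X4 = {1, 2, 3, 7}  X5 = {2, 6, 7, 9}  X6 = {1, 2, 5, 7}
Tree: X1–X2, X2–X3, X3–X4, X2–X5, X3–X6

Yes; width 3.

Every vertex of G appears in some bag (union = {1, 2, 3, 4, 5, 6, 7, 8, 9}); every edge is covered by a bag; and for each vertex v the set of bags containing v is connected in the bag tree. The decomposition is therefore valid. The largest bag has 4 vertices, so the width is 3.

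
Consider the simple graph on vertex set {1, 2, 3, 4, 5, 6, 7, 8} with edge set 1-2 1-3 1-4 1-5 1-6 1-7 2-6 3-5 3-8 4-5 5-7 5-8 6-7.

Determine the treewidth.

2

A width-2 tree decomposition is:
Bags: B1 = {1, 5, 7}  B2 = {1, 4, 5}  B3 = {1, 3, 5}  B4 = {1, 6, 7}  B5 = {1, 2, 6}  B6 = {3, 5, 8}
Tree: B1–B2, B2–B3, B1–B4, B4–B5, B3–B6
The largest bag has 3 vertices, giving width 2; this decomposition certifies tw(G) ≤ 2. For the lower bound, the 3 vertices {3, 5, 8} are pairwise adjacent, and any tree decomposition puts a clique entirely inside one bag — forcing width ≥ 2. Therefore the treewidth is 2.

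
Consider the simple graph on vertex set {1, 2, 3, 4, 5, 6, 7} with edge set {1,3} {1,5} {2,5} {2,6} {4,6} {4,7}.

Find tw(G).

1

A width-1 tree decomposition is:
Bags: B1 = {1, 3}  B2 = {1, 5}  B3 = {2, 5}  B4 = {2, 6}  B5 = {4, 6}  B6 = {4, 7}
Tree: B1–B2, B2–B3, B3–B4, B4–B5, B5–B6
Every bag has size at most 2, so the width is 2 − 1 = 1 and tw(G) ≤ 1. Any graph with an edge has treewidth ≥ 1, and G has the edge 3–1. Therefore the treewidth is 1.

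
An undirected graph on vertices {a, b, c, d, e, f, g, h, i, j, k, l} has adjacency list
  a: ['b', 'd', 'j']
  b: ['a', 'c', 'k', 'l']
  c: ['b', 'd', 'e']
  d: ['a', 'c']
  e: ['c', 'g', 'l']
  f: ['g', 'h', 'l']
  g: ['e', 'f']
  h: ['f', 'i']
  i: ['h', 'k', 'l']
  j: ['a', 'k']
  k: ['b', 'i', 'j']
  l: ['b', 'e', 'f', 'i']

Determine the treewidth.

A width-3 tree decomposition is:
Bags: B1 = {e, f, g, h}  B2 = {e, f, h, l}  B3 = {e, h, i, l}  B4 = {c, e, i, l}  B5 = {b, c, i, l}  B6 = {b, c, i, k}  B7 = {b, c, d, k}  B8 = {a, b, d, k}  B9 = {a, d, j, k}
Tree: B1–B2, B2–B3, B3–B4, B4–B5, B5–B6, B6–B7, B7–B8, B8–B9
The largest bag has 4 vertices, giving width 3; this decomposition certifies tw(G) ≤ 3. For the lower bound: the 4 vertex sets {f,g,h}, {e}, {l}, {b,c,i,k} are disjoint, each induces a connected subgraph, and every pair is joined by at least one edge of G. Contracting each set to a single vertex therefore yields K_{4} as a minor, and since treewidth is minor-monotone, tw(G) ≥ tw(K_{4}) = 3. The upper and lower bounds meet at 3, so that is the treewidth.

3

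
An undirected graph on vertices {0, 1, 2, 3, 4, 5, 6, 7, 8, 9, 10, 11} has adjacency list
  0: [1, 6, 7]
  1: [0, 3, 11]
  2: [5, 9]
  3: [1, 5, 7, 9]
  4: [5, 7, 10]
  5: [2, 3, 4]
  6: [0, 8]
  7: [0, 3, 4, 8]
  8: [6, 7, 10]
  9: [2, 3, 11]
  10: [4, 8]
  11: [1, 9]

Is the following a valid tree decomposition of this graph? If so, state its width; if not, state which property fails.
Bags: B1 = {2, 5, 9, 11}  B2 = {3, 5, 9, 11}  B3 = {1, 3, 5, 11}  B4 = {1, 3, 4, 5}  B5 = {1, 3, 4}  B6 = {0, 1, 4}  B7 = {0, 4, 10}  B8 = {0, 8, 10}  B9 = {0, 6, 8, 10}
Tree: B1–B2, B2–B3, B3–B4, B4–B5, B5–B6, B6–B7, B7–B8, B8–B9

A tree decomposition must satisfy three properties: every vertex lies in some bag; for every edge, both endpoints lie together in some bag; and for every vertex, the bags containing it form a connected subtree. Here vertex 7 appears in no bag, so the decomposition is invalid.

No — vertex 7 appears in no bag.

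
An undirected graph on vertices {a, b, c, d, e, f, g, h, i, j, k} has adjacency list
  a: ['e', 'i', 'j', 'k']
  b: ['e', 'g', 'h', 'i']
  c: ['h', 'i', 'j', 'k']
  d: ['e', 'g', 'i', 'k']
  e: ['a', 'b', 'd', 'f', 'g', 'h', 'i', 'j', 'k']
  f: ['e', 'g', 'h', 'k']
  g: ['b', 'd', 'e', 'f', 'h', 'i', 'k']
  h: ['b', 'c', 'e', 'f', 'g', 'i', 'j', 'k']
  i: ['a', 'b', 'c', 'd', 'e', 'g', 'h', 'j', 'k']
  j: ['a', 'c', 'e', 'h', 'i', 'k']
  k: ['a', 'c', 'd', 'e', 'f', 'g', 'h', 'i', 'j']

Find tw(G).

A width-4 tree decomposition is:
Bags: B1 = {e, h, i, j, k}  B2 = {e, g, h, i, k}  B3 = {c, h, i, j, k}  B4 = {e, f, g, h, k}  B5 = {b, e, g, h, i}  B6 = {a, e, i, j, k}  B7 = {d, e, g, i, k}
Tree: B1–B2, B1–B3, B2–B4, B2–B5, B1–B6, B2–B7
The largest bag has 5 vertices, giving width 4; this decomposition certifies tw(G) ≤ 4. On the other hand G contains the 5-clique {e, f, g, h, k}. A clique must lie in a single bag of any decomposition, so no decomposition can have width below 4. Hence tw(G) = 4 exactly.

4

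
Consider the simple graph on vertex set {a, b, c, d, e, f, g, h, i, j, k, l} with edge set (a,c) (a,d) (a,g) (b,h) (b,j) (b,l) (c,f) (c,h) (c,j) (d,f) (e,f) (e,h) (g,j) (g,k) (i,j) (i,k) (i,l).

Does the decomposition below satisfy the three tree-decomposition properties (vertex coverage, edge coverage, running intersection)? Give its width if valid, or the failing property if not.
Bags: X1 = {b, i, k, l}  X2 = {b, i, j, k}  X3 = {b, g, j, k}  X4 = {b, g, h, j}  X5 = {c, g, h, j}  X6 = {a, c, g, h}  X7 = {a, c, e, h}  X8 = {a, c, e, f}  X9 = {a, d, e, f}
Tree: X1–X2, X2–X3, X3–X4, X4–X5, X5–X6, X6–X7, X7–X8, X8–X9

Yes; width 3.

Checking the three conditions: (i) the bags cover all of {a, b, c, d, e, f, g, h, i, j, k, l}; (ii) for each edge, some bag contains both endpoints; (iii) the bags containing any fixed vertex form a subtree. All hold, so the decomposition is valid with width 4 − 1 = 3.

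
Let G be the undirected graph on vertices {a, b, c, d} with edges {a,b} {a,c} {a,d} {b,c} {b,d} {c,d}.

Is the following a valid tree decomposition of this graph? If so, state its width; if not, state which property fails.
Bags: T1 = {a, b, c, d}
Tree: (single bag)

Yes; width 3.

Every vertex of G appears in some bag (union = {a, b, c, d}); every edge is covered by a bag; and for each vertex v the set of bags containing v is connected in the bag tree. The decomposition is therefore valid. The largest bag has 4 vertices, so the width is 3.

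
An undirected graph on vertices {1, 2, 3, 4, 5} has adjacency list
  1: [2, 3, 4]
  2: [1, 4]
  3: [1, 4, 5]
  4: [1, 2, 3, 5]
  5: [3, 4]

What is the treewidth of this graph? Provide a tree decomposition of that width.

Every bag has size at most 3, so the width is 3 − 1 = 2 and tw(G) ≤ 2. On the other hand G contains the 3-clique {1, 2, 4}. A clique must lie in a single bag of any decomposition, so no decomposition can have width below 2. Hence tw(G) = 2 exactly.

Treewidth 2.
One such decomposition:
Bags: B1 = {3, 4, 5}  B2 = {1, 3, 4}  B3 = {1, 2, 4}
Tree: B1–B2, B2–B3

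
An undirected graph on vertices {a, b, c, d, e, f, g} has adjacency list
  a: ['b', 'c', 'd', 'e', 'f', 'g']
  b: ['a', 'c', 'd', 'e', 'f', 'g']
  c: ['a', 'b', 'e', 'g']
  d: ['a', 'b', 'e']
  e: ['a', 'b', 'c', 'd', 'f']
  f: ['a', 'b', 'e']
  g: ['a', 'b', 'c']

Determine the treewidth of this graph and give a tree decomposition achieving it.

Each bag holds 4 vertices, so the decomposition has width 3, which upper-bounds the treewidth. On the other hand G contains the 4-clique {a, b, c, g}. A clique must lie in a single bag of any decomposition, so no decomposition can have width below 3. The upper and lower bounds meet at 3, so that is the treewidth.

Treewidth 3.
One optimal decomposition is:
Bags: B1 = {a, b, e, f}  B2 = {a, b, c, e}  B3 = {a, b, c, g}  B4 = {a, b, d, e}
Tree: B1–B2, B2–B3, B2–B4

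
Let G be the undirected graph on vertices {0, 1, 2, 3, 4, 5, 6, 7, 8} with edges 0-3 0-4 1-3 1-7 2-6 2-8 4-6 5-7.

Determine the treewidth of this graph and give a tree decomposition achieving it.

Each bag holds 2 vertices, so the decomposition has width 1, which upper-bounds the treewidth. Since G has at least one edge (e.g. 5–7), it is not an edgeless graph, so tw(G) ≥ 1. Therefore the treewidth is 1.

Treewidth 1.
One optimal decomposition is:
Bags: B1 = {5, 7}  B2 = {1, 7}  B3 = {1, 3}  B4 = {0, 3}  B5 = {0, 4}  B6 = {4, 6}  B7 = {2, 6}  B8 = {2, 8}
Tree: B1–B2, B2–B3, B3–B4, B4–B5, B5–B6, B6–B7, B7–B8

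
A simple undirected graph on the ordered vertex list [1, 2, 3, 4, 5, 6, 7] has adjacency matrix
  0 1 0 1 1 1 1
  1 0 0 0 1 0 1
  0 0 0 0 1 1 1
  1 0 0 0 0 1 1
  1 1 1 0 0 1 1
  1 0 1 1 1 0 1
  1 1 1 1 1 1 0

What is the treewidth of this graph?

A width-3 tree decomposition is:
Bags: B1 = {3, 5, 6, 7}  B2 = {1, 5, 6, 7}  B3 = {1, 2, 5, 7}  B4 = {1, 4, 6, 7}
Tree: B1–B2, B2–B3, B2–B4
Each bag holds 4 vertices, so the decomposition has width 3, which upper-bounds the treewidth. Conversely, {1, 4, 6, 7} is a clique of size 4, and the vertices of any clique must share a bag in every tree decomposition; so some bag has ≥ 4 vertices and tw(G) ≥ 3. Therefore the treewidth is 3.

3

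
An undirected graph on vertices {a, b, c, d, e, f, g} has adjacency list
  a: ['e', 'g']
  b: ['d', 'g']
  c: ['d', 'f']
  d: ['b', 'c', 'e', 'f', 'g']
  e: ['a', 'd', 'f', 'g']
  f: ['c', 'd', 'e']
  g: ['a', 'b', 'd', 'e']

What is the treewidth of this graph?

2

A width-2 tree decomposition is:
Bags: B1 = {d, e, g}  B2 = {d, e, f}  B3 = {b, d, g}  B4 = {a, e, g}  B5 = {c, d, f}
Tree: B1–B2, B1–B3, B1–B4, B2–B5
Each bag holds 3 vertices, so the decomposition has width 2, which upper-bounds the treewidth. For the lower bound, the 3 vertices {d, e, g} are pairwise adjacent, and any tree decomposition puts a clique entirely inside one bag — forcing width ≥ 2. Combining the bounds, tw(G) = 2.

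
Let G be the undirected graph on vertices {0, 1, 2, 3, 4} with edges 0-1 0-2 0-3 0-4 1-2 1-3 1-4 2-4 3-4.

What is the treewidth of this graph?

3

A width-3 tree decomposition is:
Bags: B1 = {0, 1, 3, 4}  B2 = {0, 1, 2, 4}
Tree: B1–B2
The largest bag has 4 vertices, giving width 3; this decomposition certifies tw(G) ≤ 3. On the other hand G contains the 4-clique {0, 1, 2, 4}. A clique must lie in a single bag of any decomposition, so no decomposition can have width below 3. The upper and lower bounds meet at 3, so that is the treewidth.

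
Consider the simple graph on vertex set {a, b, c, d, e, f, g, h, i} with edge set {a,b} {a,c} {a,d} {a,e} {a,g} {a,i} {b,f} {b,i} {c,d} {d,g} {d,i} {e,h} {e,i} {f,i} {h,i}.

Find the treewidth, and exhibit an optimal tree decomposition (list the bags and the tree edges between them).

The largest bag has 3 vertices, giving width 2; this decomposition certifies tw(G) ≤ 2. On the other hand G contains the 3-clique {a, d, g}. A clique must lie in a single bag of any decomposition, so no decomposition can have width below 2. Hence tw(G) = 2 exactly.

Treewidth 2.
Bags: B1 = {a, b, i}  B2 = {a, d, i}  B3 = {b, f, i}  B4 = {a, e, i}  B5 = {e, h, i}  B6 = {a, c, d}  B7 = {a, d, g}
Tree: B1–B2, B1–B3, B2–B4, B4–B5, B2–B6, B6–B7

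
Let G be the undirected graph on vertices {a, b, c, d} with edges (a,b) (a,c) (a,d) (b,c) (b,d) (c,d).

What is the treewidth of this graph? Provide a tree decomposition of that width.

Treewidth 3.
One optimal decomposition is:
Bags: B1 = {a, b, c, d}
Tree: (single bag)

With just one bag of size 4, the width is 4 − 1 = 3, so tw(G) ≤ 3. Conversely, {a, b, c, d} is a clique of size 4, and the vertices of any clique must share a bag in every tree decomposition; so some bag has ≥ 4 vertices and tw(G) ≥ 3. Hence tw(G) = 3 exactly.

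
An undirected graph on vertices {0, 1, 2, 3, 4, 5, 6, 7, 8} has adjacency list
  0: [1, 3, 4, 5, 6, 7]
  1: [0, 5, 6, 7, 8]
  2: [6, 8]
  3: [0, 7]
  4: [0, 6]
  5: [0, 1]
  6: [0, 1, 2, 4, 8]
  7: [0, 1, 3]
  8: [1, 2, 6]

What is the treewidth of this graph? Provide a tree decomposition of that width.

Treewidth 2.
Bags: B1 = {0, 1, 7}  B2 = {0, 1, 6}  B3 = {0, 4, 6}  B4 = {0, 1, 5}  B5 = {0, 3, 7}  B6 = {1, 6, 8}  B7 = {2, 6, 8}
Tree: B1–B2, B2–B3, B2–B4, B1–B5, B2–B6, B6–B7

Every bag has size at most 3, so the width is 3 − 1 = 2 and tw(G) ≤ 2. Conversely, {0, 1, 5} is a clique of size 3, and the vertices of any clique must share a bag in every tree decomposition; so some bag has ≥ 3 vertices and tw(G) ≥ 2. Combining the bounds, tw(G) = 2.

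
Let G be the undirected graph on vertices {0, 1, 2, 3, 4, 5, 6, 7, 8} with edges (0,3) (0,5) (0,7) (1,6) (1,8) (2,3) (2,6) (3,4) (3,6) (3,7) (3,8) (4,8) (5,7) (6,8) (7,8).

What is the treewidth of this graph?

2

A width-2 tree decomposition is:
Bags: B1 = {3, 6, 8}  B2 = {3, 7, 8}  B3 = {1, 6, 8}  B4 = {2, 3, 6}  B5 = {3, 4, 8}  B6 = {0, 3, 7}  B7 = {0, 5, 7}
Tree: B1–B2, B1–B3, B1–B4, B1–B5, B2–B6, B6–B7
Every bag has size at most 3, so the width is 3 − 1 = 2 and tw(G) ≤ 2. Conversely, {1, 6, 8} is a clique of size 3, and the vertices of any clique must share a bag in every tree decomposition; so some bag has ≥ 3 vertices and tw(G) ≥ 2. Combining the bounds, tw(G) = 2.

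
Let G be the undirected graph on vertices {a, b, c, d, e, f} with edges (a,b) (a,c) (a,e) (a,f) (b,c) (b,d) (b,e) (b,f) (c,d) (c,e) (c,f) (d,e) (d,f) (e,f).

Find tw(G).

A width-4 tree decomposition is:
Bags: B1 = {a, b, c, e, f}  B2 = {b, c, d, e, f}
Tree: B1–B2
Every bag has size at most 5, so the width is 5 − 1 = 4 and tw(G) ≤ 4. For the lower bound, the 5 vertices {b, c, d, e, f} are pairwise adjacent, and any tree decomposition puts a clique entirely inside one bag — forcing width ≥ 4. Therefore the treewidth is 4.

4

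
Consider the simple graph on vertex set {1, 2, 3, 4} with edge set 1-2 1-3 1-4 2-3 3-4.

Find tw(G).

2

A width-2 tree decomposition is:
Bags: B1 = {1, 3, 4}  B2 = {1, 2, 3}
Tree: B1–B2
Each bag holds 3 vertices, so the decomposition has width 2, which upper-bounds the treewidth. For the lower bound, the 3 vertices {1, 2, 3} are pairwise adjacent, and any tree decomposition puts a clique entirely inside one bag — forcing width ≥ 2. Combining the bounds, tw(G) = 2.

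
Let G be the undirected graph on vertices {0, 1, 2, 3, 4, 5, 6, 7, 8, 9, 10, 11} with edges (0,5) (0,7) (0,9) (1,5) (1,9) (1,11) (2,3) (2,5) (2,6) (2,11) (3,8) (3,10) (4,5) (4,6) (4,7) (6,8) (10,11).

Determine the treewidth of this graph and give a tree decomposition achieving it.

The largest bag has 4 vertices, giving width 3; this decomposition certifies tw(G) ≤ 3. For the lower bound: the 4 vertex sets {3,8,10}, {11}, {2}, {1,4,5,6} are disjoint, each induces a connected subgraph, and every pair is joined by at least one edge of G. Contracting each set to a single vertex therefore yields K_{4} as a minor, and since treewidth is minor-monotone, tw(G) ≥ tw(K_{4}) = 3. The upper and lower bounds meet at 3, so that is the treewidth.

Treewidth 3.
Bags: B1 = {3, 8, 10, 11}  B2 = {2, 3, 8, 11}  B3 = {2, 6, 8, 11}  B4 = {1, 2, 6, 11}  B5 = {1, 2, 5, 6}  B6 = {1, 4, 5, 6}  B7 = {1, 4, 5, 9}  B8 = {0, 4, 5, 9}  B9 = {0, 4, 7, 9}
Tree: B1–B2, B2–B3, B3–B4, B4–B5, B5–B6, B6–B7, B7–B8, B8–B9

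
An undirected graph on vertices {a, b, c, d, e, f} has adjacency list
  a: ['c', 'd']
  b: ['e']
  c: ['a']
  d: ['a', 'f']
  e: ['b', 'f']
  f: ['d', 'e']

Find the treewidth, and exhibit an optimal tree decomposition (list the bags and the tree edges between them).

Every bag has size at most 2, so the width is 2 − 1 = 1 and tw(G) ≤ 1. Since G has at least one edge (e.g. b–e), it is not an edgeless graph, so tw(G) ≥ 1. Combining the bounds, tw(G) = 1.

Treewidth 1.
One such decomposition:
Bags: B1 = {b, e}  B2 = {e, f}  B3 = {d, f}  B4 = {a, d}  B5 = {a, c}
Tree: B1–B2, B2–B3, B3–B4, B4–B5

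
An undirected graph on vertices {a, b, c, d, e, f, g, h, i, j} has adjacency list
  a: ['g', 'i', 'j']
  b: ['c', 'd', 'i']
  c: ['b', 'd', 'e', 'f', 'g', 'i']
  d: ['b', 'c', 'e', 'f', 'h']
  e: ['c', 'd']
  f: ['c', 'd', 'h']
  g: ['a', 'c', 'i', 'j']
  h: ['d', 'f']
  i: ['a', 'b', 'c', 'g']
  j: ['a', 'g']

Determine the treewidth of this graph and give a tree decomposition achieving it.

Each bag holds 3 vertices, so the decomposition has width 2, which upper-bounds the treewidth. Conversely, {a, g, j} is a clique of size 3, and the vertices of any clique must share a bag in every tree decomposition; so some bag has ≥ 3 vertices and tw(G) ≥ 2. Combining the bounds, tw(G) = 2.

Treewidth 2.
One such decomposition:
Bags: B1 = {b, c, d}  B2 = {b, c, i}  B3 = {c, d, f}  B4 = {c, d, e}  B5 = {c, g, i}  B6 = {d, f, h}  B7 = {a, g, i}  B8 = {a, g, j}
Tree: B1–B2, B1–B3, B3–B4, B2–B5, B3–B6, B5–B7, B7–B8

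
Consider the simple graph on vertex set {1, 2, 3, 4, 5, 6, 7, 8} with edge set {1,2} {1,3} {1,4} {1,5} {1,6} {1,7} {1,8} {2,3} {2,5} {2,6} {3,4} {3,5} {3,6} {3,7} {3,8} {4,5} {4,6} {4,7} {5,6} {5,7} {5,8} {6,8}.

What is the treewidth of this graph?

A width-4 tree decomposition is:
Bags: B1 = {1, 3, 4, 5, 7}  B2 = {1, 3, 4, 5, 6}  B3 = {1, 3, 5, 6, 8}  B4 = {1, 2, 3, 5, 6}
Tree: B1–B2, B2–B3, B3–B4
Each bag holds 5 vertices, so the decomposition has width 4, which upper-bounds the treewidth. Conversely, {1, 3, 5, 6, 8} is a clique of size 5, and the vertices of any clique must share a bag in every tree decomposition; so some bag has ≥ 5 vertices and tw(G) ≥ 4. Hence tw(G) = 4 exactly.

4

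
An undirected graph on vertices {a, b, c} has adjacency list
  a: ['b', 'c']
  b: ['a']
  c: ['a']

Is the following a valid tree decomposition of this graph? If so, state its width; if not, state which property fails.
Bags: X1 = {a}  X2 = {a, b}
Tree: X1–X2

No — vertex c appears in no bag.

A tree decomposition must satisfy three properties: every vertex lies in some bag; for every edge, both endpoints lie together in some bag; and for every vertex, the bags containing it form a connected subtree. Here vertex c appears in no bag, so the decomposition is invalid.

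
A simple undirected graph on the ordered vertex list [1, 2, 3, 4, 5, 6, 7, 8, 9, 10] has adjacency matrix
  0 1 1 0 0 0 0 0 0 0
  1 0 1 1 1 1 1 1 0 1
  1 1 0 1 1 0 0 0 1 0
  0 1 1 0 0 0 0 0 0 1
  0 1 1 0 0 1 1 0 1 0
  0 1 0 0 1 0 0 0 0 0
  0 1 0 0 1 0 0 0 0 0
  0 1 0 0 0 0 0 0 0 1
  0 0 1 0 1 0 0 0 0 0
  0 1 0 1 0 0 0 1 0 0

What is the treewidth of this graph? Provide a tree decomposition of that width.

Treewidth 2.
One optimal decomposition is:
Bags: B1 = {2, 3, 4}  B2 = {2, 3, 5}  B3 = {2, 4, 10}  B4 = {2, 8, 10}  B5 = {2, 5, 7}  B6 = {2, 5, 6}  B7 = {1, 2, 3}  B8 = {3, 5, 9}
Tree: B1–B2, B1–B3, B3–B4, B2–B5, B2–B6, B1–B7, B2–B8

The largest bag has 3 vertices, giving width 2; this decomposition certifies tw(G) ≤ 2. Conversely, {3, 5, 9} is a clique of size 3, and the vertices of any clique must share a bag in every tree decomposition; so some bag has ≥ 3 vertices and tw(G) ≥ 2. The upper and lower bounds meet at 2, so that is the treewidth.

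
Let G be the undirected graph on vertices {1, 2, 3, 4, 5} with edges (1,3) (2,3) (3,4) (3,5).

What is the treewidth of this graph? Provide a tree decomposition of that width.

Treewidth 1.
Bags: B1 = {1, 3}  B2 = {3, 4}  B3 = {2, 3}  B4 = {3, 5}
Tree: B1–B2, B1–B3, B2–B4

Each bag holds 2 vertices, so the decomposition has width 1, which upper-bounds the treewidth. G has an edge, so its treewidth is at least 1. Hence tw(G) = 1 exactly.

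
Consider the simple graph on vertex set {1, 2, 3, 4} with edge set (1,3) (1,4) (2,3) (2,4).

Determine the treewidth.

2

A width-2 tree decomposition is:
Bags: B1 = {2, 3, 4}  B2 = {1, 3, 4}
Tree: B1–B2
Each bag holds 3 vertices, so the decomposition has width 2, which upper-bounds the treewidth. Since 3–2–4–1–3 is a cycle in G, G is not acyclic. Forests are exactly the graphs of treewidth ≤ 1, so tw(G) ≥ 2. Therefore the treewidth is 2.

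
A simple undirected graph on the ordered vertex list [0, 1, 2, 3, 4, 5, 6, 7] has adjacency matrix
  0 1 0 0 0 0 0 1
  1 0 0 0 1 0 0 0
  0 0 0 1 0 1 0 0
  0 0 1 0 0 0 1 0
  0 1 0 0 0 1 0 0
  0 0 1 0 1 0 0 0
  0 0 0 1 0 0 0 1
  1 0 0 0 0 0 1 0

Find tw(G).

A width-2 tree decomposition is:
Bags: B1 = {2, 3, 5}  B2 = {3, 5, 6}  B3 = {5, 6, 7}  B4 = {0, 5, 7}  B5 = {0, 1, 5}  B6 = {1, 4, 5}
Tree: B1–B2, B2–B3, B3–B4, B4–B5, B5–B6
Each bag holds 3 vertices, so the decomposition has width 2, which upper-bounds the treewidth. The edges 5–2–3–6–7–0–1–4–5 form a cycle, so G is not a tree and its treewidth is at least 2. Therefore the treewidth is 2.

2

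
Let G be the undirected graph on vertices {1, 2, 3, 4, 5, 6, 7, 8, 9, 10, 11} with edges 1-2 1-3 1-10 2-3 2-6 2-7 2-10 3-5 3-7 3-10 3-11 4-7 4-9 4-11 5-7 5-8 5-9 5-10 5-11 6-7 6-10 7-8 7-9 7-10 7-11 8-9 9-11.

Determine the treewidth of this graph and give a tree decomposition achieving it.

Treewidth 3.
One such decomposition:
Bags: B1 = {2, 3, 7, 10}  B2 = {3, 5, 7, 10}  B3 = {3, 5, 7, 11}  B4 = {2, 6, 7, 10}  B5 = {5, 7, 9, 11}  B6 = {1, 2, 3, 10}  B7 = {4, 7, 9, 11}  B8 = {5, 7, 8, 9}
Tree: B1–B2, B2–B3, B1–B4, B3–B5, B1–B6, B5–B7, B5–B8

Every bag has size at most 4, so the width is 4 − 1 = 3 and tw(G) ≤ 3. Conversely, {1, 2, 3, 10} is a clique of size 4, and the vertices of any clique must share a bag in every tree decomposition; so some bag has ≥ 4 vertices and tw(G) ≥ 3. Therefore the treewidth is 3.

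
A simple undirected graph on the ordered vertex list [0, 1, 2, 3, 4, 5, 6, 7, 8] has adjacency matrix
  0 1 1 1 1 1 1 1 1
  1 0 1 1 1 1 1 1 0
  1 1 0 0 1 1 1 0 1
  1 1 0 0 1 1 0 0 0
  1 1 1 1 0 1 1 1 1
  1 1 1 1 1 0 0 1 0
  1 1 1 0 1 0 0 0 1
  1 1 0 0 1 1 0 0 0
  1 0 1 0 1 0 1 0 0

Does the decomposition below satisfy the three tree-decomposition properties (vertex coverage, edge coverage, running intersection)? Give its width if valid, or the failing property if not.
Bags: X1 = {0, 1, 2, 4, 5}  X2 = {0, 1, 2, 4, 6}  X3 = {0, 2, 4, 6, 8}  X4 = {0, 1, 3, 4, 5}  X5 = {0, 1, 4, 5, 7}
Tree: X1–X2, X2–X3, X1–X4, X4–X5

Checking the three conditions: (i) the bags cover all of {0, 1, 2, 3, 4, 5, 6, 7, 8}; (ii) for each edge, some bag contains both endpoints; (iii) the bags containing any fixed vertex form a subtree. All hold, so the decomposition is valid with width 5 − 1 = 4.

Yes; width 4.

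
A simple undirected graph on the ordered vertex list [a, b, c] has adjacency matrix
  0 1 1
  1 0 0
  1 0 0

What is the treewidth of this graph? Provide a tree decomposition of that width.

The largest bag has 2 vertices, giving width 1; this decomposition certifies tw(G) ≤ 1. Any graph with an edge has treewidth ≥ 1, and G has the edge c–a. Hence tw(G) = 1 exactly.

Treewidth 1.
Bags: B1 = {a, c}  B2 = {a, b}
Tree: B1–B2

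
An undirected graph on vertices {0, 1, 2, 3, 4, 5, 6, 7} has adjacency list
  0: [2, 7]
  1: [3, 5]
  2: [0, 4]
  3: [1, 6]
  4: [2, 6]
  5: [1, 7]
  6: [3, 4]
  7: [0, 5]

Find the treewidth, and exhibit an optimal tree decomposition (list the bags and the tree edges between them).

Treewidth 2.
Bags: B1 = {0, 2, 4}  B2 = {0, 4, 7}  B3 = {4, 5, 7}  B4 = {1, 4, 5}  B5 = {1, 3, 4}  B6 = {3, 4, 6}
Tree: B1–B2, B2–B3, B3–B4, B4–B5, B5–B6

Each bag holds 3 vertices, so the decomposition has width 2, which upper-bounds the treewidth. The edges 4–2–0–7–5–1–3–6–4 form a cycle, so G is not a tree and its treewidth is at least 2. Hence tw(G) = 2 exactly.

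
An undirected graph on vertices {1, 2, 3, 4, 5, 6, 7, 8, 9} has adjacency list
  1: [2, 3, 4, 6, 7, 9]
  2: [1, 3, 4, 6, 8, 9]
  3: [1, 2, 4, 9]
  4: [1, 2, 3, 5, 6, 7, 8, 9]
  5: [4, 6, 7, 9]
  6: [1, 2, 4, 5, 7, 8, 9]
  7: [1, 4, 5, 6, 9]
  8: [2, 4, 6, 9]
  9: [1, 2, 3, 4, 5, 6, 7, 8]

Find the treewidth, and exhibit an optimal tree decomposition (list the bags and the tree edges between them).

Treewidth 4.
One such decomposition:
Bags: B1 = {4, 5, 6, 7, 9}  B2 = {1, 4, 6, 7, 9}  B3 = {1, 2, 4, 6, 9}  B4 = {2, 4, 6, 8, 9}  B5 = {1, 2, 3, 4, 9}
Tree: B1–B2, B2–B3, B3–B4, B3–B5

Every bag has size at most 5, so the width is 5 − 1 = 4 and tw(G) ≤ 4. Conversely, {1, 2, 3, 4, 9} is a clique of size 5, and the vertices of any clique must share a bag in every tree decomposition; so some bag has ≥ 5 vertices and tw(G) ≥ 4. The upper and lower bounds meet at 4, so that is the treewidth.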